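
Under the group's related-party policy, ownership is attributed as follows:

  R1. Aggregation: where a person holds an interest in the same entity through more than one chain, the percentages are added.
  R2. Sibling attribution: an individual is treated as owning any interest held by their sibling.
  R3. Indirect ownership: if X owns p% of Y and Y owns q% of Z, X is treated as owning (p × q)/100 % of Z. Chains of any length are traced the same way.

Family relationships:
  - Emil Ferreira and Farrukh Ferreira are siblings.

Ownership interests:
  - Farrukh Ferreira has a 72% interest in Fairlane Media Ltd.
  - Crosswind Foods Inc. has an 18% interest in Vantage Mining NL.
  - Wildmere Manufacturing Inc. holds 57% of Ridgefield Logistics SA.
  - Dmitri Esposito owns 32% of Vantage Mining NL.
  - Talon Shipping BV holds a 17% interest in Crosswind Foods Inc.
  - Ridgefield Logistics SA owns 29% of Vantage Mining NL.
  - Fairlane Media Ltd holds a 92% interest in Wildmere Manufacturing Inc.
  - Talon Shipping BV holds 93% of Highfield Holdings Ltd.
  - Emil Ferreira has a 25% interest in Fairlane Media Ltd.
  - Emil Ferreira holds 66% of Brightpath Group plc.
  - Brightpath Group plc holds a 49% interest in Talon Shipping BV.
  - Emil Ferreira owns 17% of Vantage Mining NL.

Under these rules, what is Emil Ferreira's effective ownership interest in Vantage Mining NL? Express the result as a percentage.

By sibling attribution (R2), Emil Ferreira is treated as also owning Farrukh Ferreira's interest in Fairlane Media Ltd, giving 25% + 72% = 97%.
Chain via Brightpath Group plc → Talon Shipping BV → Crosswind Foods Inc. (R3): 66% × 49% × 17% × 18% = 0.989604% of Vantage Mining NL.
Chain via Fairlane Media Ltd → Wildmere Manufacturing Inc. → Ridgefield Logistics SA (R3): 97% × 92% × 57% × 29% = 14.751372% of Vantage Mining NL.
Direct interest in Vantage Mining NL: 17%.
Aggregating (R1): 0.989604% + 14.751372% + 17% = 32.740976%.

32.740976%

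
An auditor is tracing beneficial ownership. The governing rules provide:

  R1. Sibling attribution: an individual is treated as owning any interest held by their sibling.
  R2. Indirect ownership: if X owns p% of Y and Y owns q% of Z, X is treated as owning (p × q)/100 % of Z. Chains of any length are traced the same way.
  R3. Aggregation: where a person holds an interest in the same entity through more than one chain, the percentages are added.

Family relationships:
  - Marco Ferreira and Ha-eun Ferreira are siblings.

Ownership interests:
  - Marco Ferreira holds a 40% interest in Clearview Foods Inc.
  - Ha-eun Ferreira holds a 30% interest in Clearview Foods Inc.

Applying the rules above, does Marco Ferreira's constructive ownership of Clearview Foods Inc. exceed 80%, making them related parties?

By sibling attribution (R1), Marco Ferreira is treated as also owning Ha-eun Ferreira's interest in Clearview Foods Inc, giving 40% + 30% = 70%.
Direct interest in Clearview Foods Inc: 70%.
70% does not exceed the 80% threshold, so Marco is not a related party to Clearview Foods Inc.

No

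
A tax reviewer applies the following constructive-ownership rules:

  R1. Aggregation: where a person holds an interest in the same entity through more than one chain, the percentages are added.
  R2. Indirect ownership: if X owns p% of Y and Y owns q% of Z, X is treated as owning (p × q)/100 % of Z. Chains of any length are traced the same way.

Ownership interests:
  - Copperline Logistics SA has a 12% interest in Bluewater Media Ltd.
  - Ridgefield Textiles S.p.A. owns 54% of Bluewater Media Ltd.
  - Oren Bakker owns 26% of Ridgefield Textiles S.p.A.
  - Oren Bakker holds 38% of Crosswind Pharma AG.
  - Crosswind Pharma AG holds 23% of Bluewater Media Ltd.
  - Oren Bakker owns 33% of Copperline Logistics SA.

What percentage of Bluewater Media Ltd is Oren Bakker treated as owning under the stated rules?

Chain via Ridgefield Textiles S.p.A. (R2): 26% × 54% = 14.04% of Bluewater Media Ltd.
Chain via Copperline Logistics SA (R2): 33% × 12% = 3.96% of Bluewater Media Ltd.
Chain via Crosswind Pharma AG (R2): 38% × 23% = 8.74% of Bluewater Media Ltd.
Aggregating (R1): 14.04% + 3.96% + 8.74% = 26.74%.

26.74%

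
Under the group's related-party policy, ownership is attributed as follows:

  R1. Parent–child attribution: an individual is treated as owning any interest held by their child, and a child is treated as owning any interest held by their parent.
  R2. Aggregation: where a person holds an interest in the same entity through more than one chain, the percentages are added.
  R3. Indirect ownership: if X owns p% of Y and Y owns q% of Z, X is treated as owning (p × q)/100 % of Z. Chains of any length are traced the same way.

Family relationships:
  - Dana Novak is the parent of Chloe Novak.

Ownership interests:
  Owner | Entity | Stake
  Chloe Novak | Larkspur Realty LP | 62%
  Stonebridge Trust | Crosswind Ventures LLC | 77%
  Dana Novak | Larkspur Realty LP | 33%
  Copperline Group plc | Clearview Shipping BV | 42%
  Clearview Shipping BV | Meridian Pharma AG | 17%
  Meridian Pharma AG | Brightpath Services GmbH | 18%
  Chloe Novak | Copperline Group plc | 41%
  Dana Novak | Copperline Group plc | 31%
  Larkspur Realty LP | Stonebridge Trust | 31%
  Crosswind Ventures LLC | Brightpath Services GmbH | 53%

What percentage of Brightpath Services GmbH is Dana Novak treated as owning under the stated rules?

By parent–child attribution (R1), Dana Novak is treated as also owning Chloe Novak's interest in Larkspur Realty LP, giving 33% + 62% = 95%.
By parent–child attribution (R1), Dana Novak is treated as also owning Chloe Novak's interest in Copperline Group plc, giving 31% + 41% = 72%.
Chain via Larkspur Realty LP → Stonebridge Trust → Crosswind Ventures LLC (R3): 95% × 31% × 77% × 53% = 12.018545% of Brightpath Services GmbH.
Chain via Copperline Group plc → Clearview Shipping BV → Meridian Pharma AG (R3): 72% × 42% × 17% × 18% = 0.925344% of Brightpath Services GmbH.
Aggregating (R2): 12.018545% + 0.925344% = 12.943889%.

12.943889%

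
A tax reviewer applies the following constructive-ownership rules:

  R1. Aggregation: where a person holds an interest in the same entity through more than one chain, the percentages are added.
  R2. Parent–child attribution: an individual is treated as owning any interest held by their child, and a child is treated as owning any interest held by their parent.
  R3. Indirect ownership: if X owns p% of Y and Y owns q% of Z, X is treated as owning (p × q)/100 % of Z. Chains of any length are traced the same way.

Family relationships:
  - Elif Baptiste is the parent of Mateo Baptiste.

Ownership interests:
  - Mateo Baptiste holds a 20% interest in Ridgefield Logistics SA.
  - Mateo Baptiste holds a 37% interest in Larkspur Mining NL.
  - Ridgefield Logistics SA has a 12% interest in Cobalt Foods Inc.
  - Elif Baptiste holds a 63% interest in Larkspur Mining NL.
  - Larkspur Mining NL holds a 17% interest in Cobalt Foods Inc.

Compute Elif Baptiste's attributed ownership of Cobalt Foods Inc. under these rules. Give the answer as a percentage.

19.4%

By parent–child attribution (R2), Elif Baptiste is treated as also owning Mateo Baptiste's interest in Larkspur Mining NL, giving 63% + 37% = 100%.
By parent–child attribution (R2), Elif Baptiste is treated as owning Mateo Baptiste's 20% interest in Ridgefield Logistics SA.
Chain via Larkspur Mining NL (R3): 100% × 17% = 17% of Cobalt Foods Inc.
Chain via Ridgefield Logistics SA (R3): 20% × 12% = 2.4% of Cobalt Foods Inc.
Aggregating (R1): 17% + 2.4% = 19.4%.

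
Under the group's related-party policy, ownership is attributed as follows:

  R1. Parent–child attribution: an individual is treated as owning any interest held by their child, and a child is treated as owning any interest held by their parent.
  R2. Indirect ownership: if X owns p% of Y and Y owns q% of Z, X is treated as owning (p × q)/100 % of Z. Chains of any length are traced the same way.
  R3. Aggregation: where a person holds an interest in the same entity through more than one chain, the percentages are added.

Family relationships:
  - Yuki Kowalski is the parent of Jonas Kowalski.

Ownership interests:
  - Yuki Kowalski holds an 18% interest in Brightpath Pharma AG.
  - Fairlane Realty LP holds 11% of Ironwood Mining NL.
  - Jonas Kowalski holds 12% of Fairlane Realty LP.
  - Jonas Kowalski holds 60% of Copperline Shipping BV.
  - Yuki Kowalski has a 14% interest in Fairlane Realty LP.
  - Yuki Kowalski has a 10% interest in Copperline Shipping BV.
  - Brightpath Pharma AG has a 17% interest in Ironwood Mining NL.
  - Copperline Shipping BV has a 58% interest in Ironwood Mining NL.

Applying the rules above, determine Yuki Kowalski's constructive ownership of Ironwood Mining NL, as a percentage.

By parent–child attribution (R1), Yuki Kowalski is treated as also owning Jonas Kowalski's interest in Fairlane Realty LP, giving 14% + 12% = 26%.
By parent–child attribution (R1), Yuki Kowalski is treated as also owning Jonas Kowalski's interest in Copperline Shipping BV, giving 10% + 60% = 70%.
Chain via Fairlane Realty LP (R2): 26% × 11% = 2.86% of Ironwood Mining NL.
Chain via Brightpath Pharma AG (R2): 18% × 17% = 3.06% of Ironwood Mining NL.
Chain via Copperline Shipping BV (R2): 70% × 58% = 40.6% of Ironwood Mining NL.
Aggregating (R3): 2.86% + 3.06% + 40.6% = 46.52%.

46.52%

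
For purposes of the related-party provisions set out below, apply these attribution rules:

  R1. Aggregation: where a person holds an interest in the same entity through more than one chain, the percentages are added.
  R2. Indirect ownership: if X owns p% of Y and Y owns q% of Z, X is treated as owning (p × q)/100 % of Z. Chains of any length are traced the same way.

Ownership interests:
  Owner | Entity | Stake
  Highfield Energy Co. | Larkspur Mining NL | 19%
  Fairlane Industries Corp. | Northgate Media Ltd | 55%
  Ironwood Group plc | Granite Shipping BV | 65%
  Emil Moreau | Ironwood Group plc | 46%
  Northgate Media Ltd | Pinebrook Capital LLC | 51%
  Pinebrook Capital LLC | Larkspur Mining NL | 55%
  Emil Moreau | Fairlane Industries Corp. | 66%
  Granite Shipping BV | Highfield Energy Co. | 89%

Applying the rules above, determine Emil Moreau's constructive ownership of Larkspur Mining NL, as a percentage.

15.23824%

Chain via Ironwood Group plc → Granite Shipping BV → Highfield Energy Co. (R2): 46% × 65% × 89% × 19% = 5.05609% of Larkspur Mining NL.
Chain via Fairlane Industries Corp. → Northgate Media Ltd → Pinebrook Capital LLC (R2): 66% × 55% × 51% × 55% = 10.18215% of Larkspur Mining NL.
Aggregating (R1): 5.05609% + 10.18215% = 15.23824%.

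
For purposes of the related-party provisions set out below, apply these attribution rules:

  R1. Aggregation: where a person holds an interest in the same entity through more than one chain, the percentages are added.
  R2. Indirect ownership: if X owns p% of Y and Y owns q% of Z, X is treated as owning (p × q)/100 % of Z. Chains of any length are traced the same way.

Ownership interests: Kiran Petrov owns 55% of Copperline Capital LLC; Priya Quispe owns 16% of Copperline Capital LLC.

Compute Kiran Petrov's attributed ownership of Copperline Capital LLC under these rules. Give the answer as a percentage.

Direct interest in Copperline Capital LLC: 55%.

55%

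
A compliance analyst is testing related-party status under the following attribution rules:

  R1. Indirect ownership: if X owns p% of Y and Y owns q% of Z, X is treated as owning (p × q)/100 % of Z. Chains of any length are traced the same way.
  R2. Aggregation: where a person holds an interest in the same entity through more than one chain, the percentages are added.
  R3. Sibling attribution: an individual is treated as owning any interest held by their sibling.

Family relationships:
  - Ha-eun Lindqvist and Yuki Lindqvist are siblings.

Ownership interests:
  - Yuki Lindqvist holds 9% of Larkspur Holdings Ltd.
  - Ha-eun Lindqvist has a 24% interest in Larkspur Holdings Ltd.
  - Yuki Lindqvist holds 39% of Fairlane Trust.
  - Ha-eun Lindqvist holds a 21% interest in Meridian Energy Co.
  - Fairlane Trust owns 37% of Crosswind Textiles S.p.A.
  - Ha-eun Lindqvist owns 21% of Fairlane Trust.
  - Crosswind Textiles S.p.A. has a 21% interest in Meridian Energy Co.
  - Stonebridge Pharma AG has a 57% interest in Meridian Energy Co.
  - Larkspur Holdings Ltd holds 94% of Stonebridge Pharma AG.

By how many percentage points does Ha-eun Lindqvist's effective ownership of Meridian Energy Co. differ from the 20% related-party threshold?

By sibling attribution (R3), Ha-eun Lindqvist is treated as also owning Yuki Lindqvist's interest in Larkspur Holdings Ltd, giving 24% + 9% = 33%.
By sibling attribution (R3), Ha-eun Lindqvist is treated as also owning Yuki Lindqvist's interest in Fairlane Trust, giving 21% + 39% = 60%.
Chain via Larkspur Holdings Ltd → Stonebridge Pharma AG (R1): 33% × 94% × 57% = 17.6814% of Meridian Energy Co.
Chain via Fairlane Trust → Crosswind Textiles S.p.A. (R1): 60% × 37% × 21% = 4.662% of Meridian Energy Co.
Direct interest in Meridian Energy Co: 21%.
Aggregating (R2): 17.6814% + 4.662% + 21% = 43.3434%.
43.3434% exceeds the 20% threshold by 23.3434 percentage points.

23.3434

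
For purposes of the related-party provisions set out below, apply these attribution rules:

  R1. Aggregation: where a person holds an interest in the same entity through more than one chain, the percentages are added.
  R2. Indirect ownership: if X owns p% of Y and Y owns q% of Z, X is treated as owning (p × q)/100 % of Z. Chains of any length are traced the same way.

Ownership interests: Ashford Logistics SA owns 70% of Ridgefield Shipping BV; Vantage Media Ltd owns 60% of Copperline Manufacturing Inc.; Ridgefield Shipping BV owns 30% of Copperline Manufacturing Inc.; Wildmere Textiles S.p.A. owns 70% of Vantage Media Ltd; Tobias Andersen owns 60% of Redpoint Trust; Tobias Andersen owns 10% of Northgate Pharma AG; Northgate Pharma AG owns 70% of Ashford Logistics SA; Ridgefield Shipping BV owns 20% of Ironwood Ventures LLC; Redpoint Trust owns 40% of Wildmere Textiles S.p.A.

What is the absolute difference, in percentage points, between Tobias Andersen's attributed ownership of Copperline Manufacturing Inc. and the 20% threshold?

8.45

Chain via Redpoint Trust → Wildmere Textiles S.p.A. → Vantage Media Ltd (R2): 60% × 40% × 70% × 60% = 10.08% of Copperline Manufacturing Inc.
Chain via Northgate Pharma AG → Ashford Logistics SA → Ridgefield Shipping BV (R2): 10% × 70% × 70% × 30% = 1.47% of Copperline Manufacturing Inc.
Aggregating (R1): 10.08% + 1.47% = 11.55%.
11.55% falls short of the 20% threshold by 8.45 percentage points.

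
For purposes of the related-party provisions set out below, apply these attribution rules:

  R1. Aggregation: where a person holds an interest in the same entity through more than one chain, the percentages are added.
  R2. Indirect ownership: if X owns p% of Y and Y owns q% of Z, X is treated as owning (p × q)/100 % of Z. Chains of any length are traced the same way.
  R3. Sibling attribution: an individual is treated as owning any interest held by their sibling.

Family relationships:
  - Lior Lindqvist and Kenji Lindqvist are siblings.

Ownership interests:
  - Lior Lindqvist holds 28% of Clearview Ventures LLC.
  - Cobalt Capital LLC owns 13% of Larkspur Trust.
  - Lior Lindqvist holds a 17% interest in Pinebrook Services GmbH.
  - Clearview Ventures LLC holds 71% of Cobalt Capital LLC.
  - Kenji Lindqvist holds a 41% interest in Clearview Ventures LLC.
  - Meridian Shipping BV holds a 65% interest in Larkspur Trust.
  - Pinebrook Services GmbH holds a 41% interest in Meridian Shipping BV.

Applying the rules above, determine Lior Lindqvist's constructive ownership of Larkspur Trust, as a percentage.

By sibling attribution (R3), Lior Lindqvist is treated as also owning Kenji Lindqvist's interest in Clearview Ventures LLC, giving 28% + 41% = 69%.
Chain via Pinebrook Services GmbH → Meridian Shipping BV (R2): 17% × 41% × 65% = 4.5305% of Larkspur Trust.
Chain via Clearview Ventures LLC → Cobalt Capital LLC (R2): 69% × 71% × 13% = 6.3687% of Larkspur Trust.
Aggregating (R1): 4.5305% + 6.3687% = 10.8992%.

10.8992%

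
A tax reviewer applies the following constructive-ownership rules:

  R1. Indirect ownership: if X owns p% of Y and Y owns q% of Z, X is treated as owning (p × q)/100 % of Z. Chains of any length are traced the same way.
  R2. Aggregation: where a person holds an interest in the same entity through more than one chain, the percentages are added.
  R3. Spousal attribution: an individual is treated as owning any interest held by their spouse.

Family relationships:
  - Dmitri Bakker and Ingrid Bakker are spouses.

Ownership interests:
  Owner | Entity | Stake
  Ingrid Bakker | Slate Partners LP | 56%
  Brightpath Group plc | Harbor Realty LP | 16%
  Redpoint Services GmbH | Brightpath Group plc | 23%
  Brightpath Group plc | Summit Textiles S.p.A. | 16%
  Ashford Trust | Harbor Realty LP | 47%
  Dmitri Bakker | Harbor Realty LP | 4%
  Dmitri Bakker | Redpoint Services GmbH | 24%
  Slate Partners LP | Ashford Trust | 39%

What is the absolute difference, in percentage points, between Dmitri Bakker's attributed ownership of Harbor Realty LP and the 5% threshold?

10.148

By spousal attribution (R3), Dmitri Bakker is treated as owning Ingrid Bakker's 56% interest in Slate Partners LP.
Chain via Redpoint Services GmbH → Brightpath Group plc (R1): 24% × 23% × 16% = 0.8832% of Harbor Realty LP.
Direct interest in Harbor Realty LP: 4%.
Chain via Slate Partners LP → Ashford Trust (R1): 56% × 39% × 47% = 10.2648% of Harbor Realty LP.
Aggregating (R2): 0.8832% + 4% + 10.2648% = 15.148%.
15.148% exceeds the 5% threshold by 10.148 percentage points.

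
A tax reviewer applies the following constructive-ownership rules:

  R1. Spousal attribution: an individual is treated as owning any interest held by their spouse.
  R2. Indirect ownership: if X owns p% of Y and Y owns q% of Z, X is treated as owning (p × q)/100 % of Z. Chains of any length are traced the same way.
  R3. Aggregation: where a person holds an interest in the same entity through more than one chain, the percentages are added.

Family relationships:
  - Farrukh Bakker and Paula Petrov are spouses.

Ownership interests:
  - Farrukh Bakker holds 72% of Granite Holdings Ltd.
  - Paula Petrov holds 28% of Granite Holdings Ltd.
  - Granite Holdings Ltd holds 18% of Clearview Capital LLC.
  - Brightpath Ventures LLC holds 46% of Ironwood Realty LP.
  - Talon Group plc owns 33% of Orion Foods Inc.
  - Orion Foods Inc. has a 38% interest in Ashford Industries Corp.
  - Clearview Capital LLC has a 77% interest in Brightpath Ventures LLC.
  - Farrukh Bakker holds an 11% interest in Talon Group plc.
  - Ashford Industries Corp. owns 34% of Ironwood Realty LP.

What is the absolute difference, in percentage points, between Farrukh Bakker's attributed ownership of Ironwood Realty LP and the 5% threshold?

1.844596

By spousal attribution (R1), Farrukh Bakker is treated as also owning Paula Petrov's interest in Granite Holdings Ltd, giving 72% + 28% = 100%.
Chain via Granite Holdings Ltd → Clearview Capital LLC → Brightpath Ventures LLC (R2): 100% × 18% × 77% × 46% = 6.3756% of Ironwood Realty LP.
Chain via Talon Group plc → Orion Foods Inc. → Ashford Industries Corp. (R2): 11% × 33% × 38% × 34% = 0.468996% of Ironwood Realty LP.
Aggregating (R3): 6.3756% + 0.468996% = 6.844596%.
6.844596% exceeds the 5% threshold by 1.844596 percentage points.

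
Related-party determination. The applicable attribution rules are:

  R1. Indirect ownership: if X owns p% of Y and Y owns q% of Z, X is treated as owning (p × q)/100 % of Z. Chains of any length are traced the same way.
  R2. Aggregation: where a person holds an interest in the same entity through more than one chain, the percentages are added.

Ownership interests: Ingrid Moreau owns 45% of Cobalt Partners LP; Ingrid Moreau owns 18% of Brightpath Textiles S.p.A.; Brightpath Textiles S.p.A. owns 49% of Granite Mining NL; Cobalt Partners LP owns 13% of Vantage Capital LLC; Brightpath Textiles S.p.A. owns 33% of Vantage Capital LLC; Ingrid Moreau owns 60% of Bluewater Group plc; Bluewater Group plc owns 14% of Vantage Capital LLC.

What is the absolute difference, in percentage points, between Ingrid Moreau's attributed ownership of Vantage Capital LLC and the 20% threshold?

Chain via Bluewater Group plc (R1): 60% × 14% = 8.4% of Vantage Capital LLC.
Chain via Brightpath Textiles S.p.A. (R1): 18% × 33% = 5.94% of Vantage Capital LLC.
Chain via Cobalt Partners LP (R1): 45% × 13% = 5.85% of Vantage Capital LLC.
Aggregating (R2): 8.4% + 5.94% + 5.85% = 20.19%.
20.19% exceeds the 20% threshold by 0.19 percentage points.

0.19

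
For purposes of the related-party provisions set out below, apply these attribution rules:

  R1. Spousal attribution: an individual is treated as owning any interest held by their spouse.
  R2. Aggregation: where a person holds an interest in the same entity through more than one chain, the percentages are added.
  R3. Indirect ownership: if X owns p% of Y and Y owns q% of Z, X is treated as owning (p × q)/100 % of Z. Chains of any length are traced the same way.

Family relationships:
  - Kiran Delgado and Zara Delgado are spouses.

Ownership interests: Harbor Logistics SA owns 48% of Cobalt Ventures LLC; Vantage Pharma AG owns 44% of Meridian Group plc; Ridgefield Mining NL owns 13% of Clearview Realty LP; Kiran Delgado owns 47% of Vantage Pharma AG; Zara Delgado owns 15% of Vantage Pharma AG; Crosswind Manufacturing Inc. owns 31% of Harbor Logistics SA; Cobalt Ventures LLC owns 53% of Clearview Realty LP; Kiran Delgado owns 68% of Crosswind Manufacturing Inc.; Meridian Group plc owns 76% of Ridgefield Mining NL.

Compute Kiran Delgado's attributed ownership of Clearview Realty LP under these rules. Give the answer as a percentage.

8.058016%

By spousal attribution (R1), Kiran Delgado is treated as also owning Zara Delgado's interest in Vantage Pharma AG, giving 47% + 15% = 62%.
Chain via Vantage Pharma AG → Meridian Group plc → Ridgefield Mining NL (R3): 62% × 44% × 76% × 13% = 2.695264% of Clearview Realty LP.
Chain via Crosswind Manufacturing Inc. → Harbor Logistics SA → Cobalt Ventures LLC (R3): 68% × 31% × 48% × 53% = 5.362752% of Clearview Realty LP.
Aggregating (R2): 2.695264% + 5.362752% = 8.058016%.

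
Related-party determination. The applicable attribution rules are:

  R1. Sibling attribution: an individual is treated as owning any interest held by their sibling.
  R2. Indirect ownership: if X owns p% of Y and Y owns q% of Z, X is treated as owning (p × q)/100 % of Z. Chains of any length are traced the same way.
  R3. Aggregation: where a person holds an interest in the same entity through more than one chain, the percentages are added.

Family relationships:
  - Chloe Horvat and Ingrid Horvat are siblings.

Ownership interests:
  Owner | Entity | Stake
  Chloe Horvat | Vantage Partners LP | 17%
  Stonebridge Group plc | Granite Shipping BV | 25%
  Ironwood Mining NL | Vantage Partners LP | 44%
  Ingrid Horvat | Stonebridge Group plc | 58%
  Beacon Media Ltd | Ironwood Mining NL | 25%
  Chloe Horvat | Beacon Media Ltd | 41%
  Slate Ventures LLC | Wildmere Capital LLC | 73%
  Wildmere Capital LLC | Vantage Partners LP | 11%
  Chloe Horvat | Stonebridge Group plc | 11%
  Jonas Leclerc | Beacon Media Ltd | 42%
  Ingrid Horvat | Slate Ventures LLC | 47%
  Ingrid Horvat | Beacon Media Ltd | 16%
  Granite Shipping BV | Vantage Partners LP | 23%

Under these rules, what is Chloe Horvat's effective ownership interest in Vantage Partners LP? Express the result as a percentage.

By sibling attribution (R1), Chloe Horvat is treated as also owning Ingrid Horvat's interest in Stonebridge Group plc, giving 11% + 58% = 69%.
By sibling attribution (R1), Chloe Horvat is treated as also owning Ingrid Horvat's interest in Beacon Media Ltd, giving 41% + 16% = 57%.
By sibling attribution (R1), Chloe Horvat is treated as owning Ingrid Horvat's 47% interest in Slate Ventures LLC.
Chain via Stonebridge Group plc → Granite Shipping BV (R2): 69% × 25% × 23% = 3.9675% of Vantage Partners LP.
Chain via Beacon Media Ltd → Ironwood Mining NL (R2): 57% × 25% × 44% = 6.27% of Vantage Partners LP.
Direct interest in Vantage Partners LP: 17%.
Chain via Slate Ventures LLC → Wildmere Capital LLC (R2): 47% × 73% × 11% = 3.7741% of Vantage Partners LP.
Aggregating (R3): 3.9675% + 6.27% + 17% + 3.7741% = 31.0116%.

31.0116%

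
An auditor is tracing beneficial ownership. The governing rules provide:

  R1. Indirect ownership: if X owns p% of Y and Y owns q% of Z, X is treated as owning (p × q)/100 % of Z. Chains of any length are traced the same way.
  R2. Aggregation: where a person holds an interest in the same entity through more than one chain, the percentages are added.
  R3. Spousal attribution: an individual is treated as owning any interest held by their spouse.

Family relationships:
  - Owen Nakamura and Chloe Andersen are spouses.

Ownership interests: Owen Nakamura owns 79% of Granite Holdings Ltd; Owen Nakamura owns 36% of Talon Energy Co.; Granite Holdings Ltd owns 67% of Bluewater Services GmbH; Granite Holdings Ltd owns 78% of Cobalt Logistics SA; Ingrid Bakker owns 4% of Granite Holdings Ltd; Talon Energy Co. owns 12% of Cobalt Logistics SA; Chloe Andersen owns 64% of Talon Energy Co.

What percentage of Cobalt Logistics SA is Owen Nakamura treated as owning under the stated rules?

By spousal attribution (R3), Owen Nakamura is treated as also owning Chloe Andersen's interest in Talon Energy Co, giving 36% + 64% = 100%.
Chain via Talon Energy Co. (R1): 100% × 12% = 12% of Cobalt Logistics SA.
Chain via Granite Holdings Ltd (R1): 79% × 78% = 61.62% of Cobalt Logistics SA.
Aggregating (R2): 12% + 61.62% = 73.62%.

73.62%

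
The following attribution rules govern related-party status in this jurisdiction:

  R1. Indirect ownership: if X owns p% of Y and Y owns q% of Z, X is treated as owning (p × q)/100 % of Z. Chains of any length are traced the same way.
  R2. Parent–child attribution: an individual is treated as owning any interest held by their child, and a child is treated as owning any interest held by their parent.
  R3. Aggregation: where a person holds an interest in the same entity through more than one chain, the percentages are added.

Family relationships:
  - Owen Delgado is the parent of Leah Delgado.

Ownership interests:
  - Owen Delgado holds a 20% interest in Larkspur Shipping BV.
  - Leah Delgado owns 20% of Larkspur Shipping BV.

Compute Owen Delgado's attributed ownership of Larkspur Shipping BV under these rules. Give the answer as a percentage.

40%

By parent–child attribution (R2), Owen Delgado is treated as also owning Leah Delgado's interest in Larkspur Shipping BV, giving 20% + 20% = 40%.
Direct interest in Larkspur Shipping BV: 40%.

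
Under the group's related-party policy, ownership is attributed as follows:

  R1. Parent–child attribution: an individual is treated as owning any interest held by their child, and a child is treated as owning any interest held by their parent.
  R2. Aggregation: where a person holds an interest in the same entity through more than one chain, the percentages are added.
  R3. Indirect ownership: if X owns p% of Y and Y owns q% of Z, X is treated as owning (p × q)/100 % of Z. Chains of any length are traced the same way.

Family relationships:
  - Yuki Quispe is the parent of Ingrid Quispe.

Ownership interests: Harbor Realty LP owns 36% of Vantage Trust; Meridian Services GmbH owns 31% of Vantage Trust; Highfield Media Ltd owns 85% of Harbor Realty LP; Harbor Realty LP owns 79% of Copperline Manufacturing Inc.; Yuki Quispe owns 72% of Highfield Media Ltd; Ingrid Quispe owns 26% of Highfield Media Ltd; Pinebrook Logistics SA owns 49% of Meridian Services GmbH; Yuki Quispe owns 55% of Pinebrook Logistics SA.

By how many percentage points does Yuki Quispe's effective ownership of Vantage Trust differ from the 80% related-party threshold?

By parent–child attribution (R1), Yuki Quispe is treated as also owning Ingrid Quispe's interest in Highfield Media Ltd, giving 72% + 26% = 98%.
Chain via Pinebrook Logistics SA → Meridian Services GmbH (R3): 55% × 49% × 31% = 8.3545% of Vantage Trust.
Chain via Highfield Media Ltd → Harbor Realty LP (R3): 98% × 85% × 36% = 29.988% of Vantage Trust.
Aggregating (R2): 8.3545% + 29.988% = 38.3425%.
38.3425% falls short of the 80% threshold by 41.6575 percentage points.

41.6575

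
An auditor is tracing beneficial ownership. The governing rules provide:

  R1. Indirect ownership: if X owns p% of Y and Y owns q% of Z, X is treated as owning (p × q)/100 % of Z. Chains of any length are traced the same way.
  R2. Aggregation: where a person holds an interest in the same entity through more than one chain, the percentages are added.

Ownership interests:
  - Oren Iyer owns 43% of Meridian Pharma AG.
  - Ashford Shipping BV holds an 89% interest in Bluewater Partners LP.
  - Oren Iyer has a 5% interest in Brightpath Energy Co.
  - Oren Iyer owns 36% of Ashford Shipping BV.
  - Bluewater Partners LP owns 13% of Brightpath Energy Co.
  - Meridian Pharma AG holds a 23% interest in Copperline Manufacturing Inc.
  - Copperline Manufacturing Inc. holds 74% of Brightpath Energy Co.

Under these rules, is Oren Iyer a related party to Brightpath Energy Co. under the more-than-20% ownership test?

Chain via Ashford Shipping BV → Bluewater Partners LP (R1): 36% × 89% × 13% = 4.1652% of Brightpath Energy Co.
Chain via Meridian Pharma AG → Copperline Manufacturing Inc. (R1): 43% × 23% × 74% = 7.3186% of Brightpath Energy Co.
Direct interest in Brightpath Energy Co: 5%.
Aggregating (R2): 4.1652% + 7.3186% + 5% = 16.4838%.
16.4838% does not exceed the 20% threshold, so Oren is not a related party to Brightpath Energy Co.

No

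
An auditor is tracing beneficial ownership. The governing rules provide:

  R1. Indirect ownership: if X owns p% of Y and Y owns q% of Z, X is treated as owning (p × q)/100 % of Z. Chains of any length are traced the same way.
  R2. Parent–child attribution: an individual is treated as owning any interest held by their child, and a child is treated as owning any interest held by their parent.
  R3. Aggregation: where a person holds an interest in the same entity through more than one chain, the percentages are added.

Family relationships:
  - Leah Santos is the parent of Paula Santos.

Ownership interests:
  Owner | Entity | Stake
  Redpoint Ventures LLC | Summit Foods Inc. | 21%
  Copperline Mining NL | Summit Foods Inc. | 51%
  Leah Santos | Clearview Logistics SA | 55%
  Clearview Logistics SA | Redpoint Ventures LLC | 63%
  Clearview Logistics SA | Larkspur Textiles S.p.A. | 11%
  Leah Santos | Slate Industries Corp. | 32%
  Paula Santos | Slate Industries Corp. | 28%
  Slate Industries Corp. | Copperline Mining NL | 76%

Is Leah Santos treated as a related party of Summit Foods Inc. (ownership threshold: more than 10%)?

By parent–child attribution (R2), Leah Santos is treated as also owning Paula Santos's interest in Slate Industries Corp, giving 32% + 28% = 60%.
Chain via Clearview Logistics SA → Redpoint Ventures LLC (R1): 55% × 63% × 21% = 7.2765% of Summit Foods Inc.
Chain via Slate Industries Corp. → Copperline Mining NL (R1): 60% × 76% × 51% = 23.256% of Summit Foods Inc.
Aggregating (R3): 7.2765% + 23.256% = 30.5325%.
30.5325% exceeds the 10% threshold, so Leah is a related party to Summit Foods Inc.

Yes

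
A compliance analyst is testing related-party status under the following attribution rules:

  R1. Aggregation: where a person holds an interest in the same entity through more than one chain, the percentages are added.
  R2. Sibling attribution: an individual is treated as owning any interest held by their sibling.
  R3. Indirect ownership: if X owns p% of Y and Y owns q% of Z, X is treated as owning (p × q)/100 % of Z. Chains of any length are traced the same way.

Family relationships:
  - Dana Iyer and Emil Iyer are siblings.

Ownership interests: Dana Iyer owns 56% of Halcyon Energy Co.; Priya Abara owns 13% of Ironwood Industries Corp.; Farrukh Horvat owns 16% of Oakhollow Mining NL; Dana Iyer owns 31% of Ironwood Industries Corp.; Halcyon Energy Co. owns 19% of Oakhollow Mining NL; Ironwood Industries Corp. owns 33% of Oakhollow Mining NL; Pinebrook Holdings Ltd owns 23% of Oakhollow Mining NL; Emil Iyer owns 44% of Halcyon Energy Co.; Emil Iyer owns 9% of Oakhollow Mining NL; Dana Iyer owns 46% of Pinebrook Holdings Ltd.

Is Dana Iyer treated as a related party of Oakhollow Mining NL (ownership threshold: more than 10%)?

Yes

By sibling attribution (R2), Dana Iyer is treated as also owning Emil Iyer's interest in Halcyon Energy Co, giving 56% + 44% = 100%.
By sibling attribution (R2), Dana Iyer is treated as owning Emil Iyer's 9% interest in Oakhollow Mining NL.
Chain via Pinebrook Holdings Ltd (R3): 46% × 23% = 10.58% of Oakhollow Mining NL.
Chain via Ironwood Industries Corp. (R3): 31% × 33% = 10.23% of Oakhollow Mining NL.
Chain via Halcyon Energy Co. (R3): 100% × 19% = 19% of Oakhollow Mining NL.
Direct interest in Oakhollow Mining NL: 9%.
Aggregating (R1): 10.58% + 10.23% + 19% + 9% = 48.81%.
48.81% exceeds the 10% threshold, so Dana is a related party to Oakhollow Mining NL.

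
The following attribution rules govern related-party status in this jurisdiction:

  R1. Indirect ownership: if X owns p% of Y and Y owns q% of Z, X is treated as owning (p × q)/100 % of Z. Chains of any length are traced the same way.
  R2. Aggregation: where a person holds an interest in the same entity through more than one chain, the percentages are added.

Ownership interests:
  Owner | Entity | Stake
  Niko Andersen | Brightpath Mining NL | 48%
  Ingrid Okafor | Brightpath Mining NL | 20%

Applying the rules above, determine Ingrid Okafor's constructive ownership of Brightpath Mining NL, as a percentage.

20%

Direct interest in Brightpath Mining NL: 20%.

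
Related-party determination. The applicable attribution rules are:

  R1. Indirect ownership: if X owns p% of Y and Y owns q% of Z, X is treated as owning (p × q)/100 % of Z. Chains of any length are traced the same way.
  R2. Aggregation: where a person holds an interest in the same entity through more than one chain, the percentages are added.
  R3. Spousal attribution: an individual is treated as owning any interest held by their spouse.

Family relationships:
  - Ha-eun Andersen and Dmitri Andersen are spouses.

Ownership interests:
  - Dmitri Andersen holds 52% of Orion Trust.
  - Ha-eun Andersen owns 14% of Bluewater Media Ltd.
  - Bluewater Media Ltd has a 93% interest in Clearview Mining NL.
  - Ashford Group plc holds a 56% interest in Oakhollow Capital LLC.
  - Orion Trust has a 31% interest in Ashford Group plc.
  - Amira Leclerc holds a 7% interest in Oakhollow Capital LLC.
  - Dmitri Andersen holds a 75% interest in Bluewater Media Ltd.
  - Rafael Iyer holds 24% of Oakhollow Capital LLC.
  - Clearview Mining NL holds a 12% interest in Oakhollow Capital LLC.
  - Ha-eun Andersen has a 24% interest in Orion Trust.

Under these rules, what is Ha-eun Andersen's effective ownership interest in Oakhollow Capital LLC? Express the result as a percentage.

23.126%

By spousal attribution (R3), Ha-eun Andersen is treated as also owning Dmitri Andersen's interest in Orion Trust, giving 24% + 52% = 76%.
By spousal attribution (R3), Ha-eun Andersen is treated as also owning Dmitri Andersen's interest in Bluewater Media Ltd, giving 14% + 75% = 89%.
Chain via Orion Trust → Ashford Group plc (R1): 76% × 31% × 56% = 13.1936% of Oakhollow Capital LLC.
Chain via Bluewater Media Ltd → Clearview Mining NL (R1): 89% × 93% × 12% = 9.9324% of Oakhollow Capital LLC.
Aggregating (R2): 13.1936% + 9.9324% = 23.126%.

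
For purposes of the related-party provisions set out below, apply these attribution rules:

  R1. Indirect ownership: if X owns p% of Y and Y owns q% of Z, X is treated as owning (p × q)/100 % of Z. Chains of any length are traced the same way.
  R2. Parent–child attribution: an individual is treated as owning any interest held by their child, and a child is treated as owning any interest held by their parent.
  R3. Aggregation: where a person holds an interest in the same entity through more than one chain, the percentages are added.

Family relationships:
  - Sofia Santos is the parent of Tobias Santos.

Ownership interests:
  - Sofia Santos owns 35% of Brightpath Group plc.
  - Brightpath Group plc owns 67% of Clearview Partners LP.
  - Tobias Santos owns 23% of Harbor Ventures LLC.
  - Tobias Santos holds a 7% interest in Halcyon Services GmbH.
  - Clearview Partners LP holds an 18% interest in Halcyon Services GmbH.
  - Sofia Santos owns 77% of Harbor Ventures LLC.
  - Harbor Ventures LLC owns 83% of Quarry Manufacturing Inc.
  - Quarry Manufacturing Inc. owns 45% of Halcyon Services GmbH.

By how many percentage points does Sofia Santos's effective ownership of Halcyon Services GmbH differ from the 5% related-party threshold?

By parent–child attribution (R2), Sofia Santos is treated as also owning Tobias Santos's interest in Harbor Ventures LLC, giving 77% + 23% = 100%.
By parent–child attribution (R2), Sofia Santos is treated as owning Tobias Santos's 7% interest in Halcyon Services GmbH.
Chain via Harbor Ventures LLC → Quarry Manufacturing Inc. (R1): 100% × 83% × 45% = 37.35% of Halcyon Services GmbH.
Chain via Brightpath Group plc → Clearview Partners LP (R1): 35% × 67% × 18% = 4.221% of Halcyon Services GmbH.
Direct interest in Halcyon Services GmbH: 7%.
Aggregating (R3): 37.35% + 4.221% + 7% = 48.571%.
48.571% exceeds the 5% threshold by 43.571 percentage points.

43.571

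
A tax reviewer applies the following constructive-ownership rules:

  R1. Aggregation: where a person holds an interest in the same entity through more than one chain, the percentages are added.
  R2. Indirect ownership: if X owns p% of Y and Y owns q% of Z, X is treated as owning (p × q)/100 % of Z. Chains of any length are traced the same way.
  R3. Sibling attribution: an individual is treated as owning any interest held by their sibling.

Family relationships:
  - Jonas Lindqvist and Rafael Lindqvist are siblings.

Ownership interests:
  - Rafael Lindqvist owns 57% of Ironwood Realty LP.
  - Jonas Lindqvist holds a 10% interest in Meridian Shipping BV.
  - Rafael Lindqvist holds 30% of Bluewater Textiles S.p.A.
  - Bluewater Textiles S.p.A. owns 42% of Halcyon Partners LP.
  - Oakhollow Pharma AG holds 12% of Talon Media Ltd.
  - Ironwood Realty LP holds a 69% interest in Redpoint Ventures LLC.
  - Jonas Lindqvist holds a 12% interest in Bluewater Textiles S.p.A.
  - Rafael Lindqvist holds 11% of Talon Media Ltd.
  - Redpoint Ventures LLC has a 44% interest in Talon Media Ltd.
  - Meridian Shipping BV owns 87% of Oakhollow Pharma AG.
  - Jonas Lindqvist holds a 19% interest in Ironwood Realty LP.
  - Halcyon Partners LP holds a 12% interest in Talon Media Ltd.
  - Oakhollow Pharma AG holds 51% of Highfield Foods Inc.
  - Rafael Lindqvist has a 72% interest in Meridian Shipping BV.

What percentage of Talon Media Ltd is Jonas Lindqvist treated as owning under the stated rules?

44.7512%

By sibling attribution (R3), Jonas Lindqvist is treated as also owning Rafael Lindqvist's interest in Ironwood Realty LP, giving 19% + 57% = 76%.
By sibling attribution (R3), Jonas Lindqvist is treated as also owning Rafael Lindqvist's interest in Bluewater Textiles S.p.A, giving 12% + 30% = 42%.
By sibling attribution (R3), Jonas Lindqvist is treated as also owning Rafael Lindqvist's interest in Meridian Shipping BV, giving 10% + 72% = 82%.
By sibling attribution (R3), Jonas Lindqvist is treated as owning Rafael Lindqvist's 11% interest in Talon Media Ltd.
Chain via Ironwood Realty LP → Redpoint Ventures LLC (R2): 76% × 69% × 44% = 23.0736% of Talon Media Ltd.
Chain via Bluewater Textiles S.p.A. → Halcyon Partners LP (R2): 42% × 42% × 12% = 2.1168% of Talon Media Ltd.
Chain via Meridian Shipping BV → Oakhollow Pharma AG (R2): 82% × 87% × 12% = 8.5608% of Talon Media Ltd.
Direct interest in Talon Media Ltd: 11%.
Aggregating (R1): 23.0736% + 2.1168% + 8.5608% + 11% = 44.7512%.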